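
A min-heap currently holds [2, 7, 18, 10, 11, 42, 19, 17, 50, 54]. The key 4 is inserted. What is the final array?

[2, 4, 18, 10, 7, 42, 19, 17, 50, 54, 11]

append 4 at index 10 → [2, 7, 18, 10, 11, 42, 19, 17, 50, 54, 4]
4 < parent 11 at index 4, swap → [2, 7, 18, 10, 4, 42, 19, 17, 50, 54, 11]
4 < parent 7 at index 1, swap → [2, 4, 18, 10, 7, 42, 19, 17, 50, 54, 11]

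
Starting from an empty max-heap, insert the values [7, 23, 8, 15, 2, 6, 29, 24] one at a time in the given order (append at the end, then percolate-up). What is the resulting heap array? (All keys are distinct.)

Insert 7:
  append 7 at index 0 → [7] (no swap needed)
Insert 23:
  append 23 at index 1 → [7, 23]
  23 > parent 7 at index 0, swap → [23, 7]
Insert 8:
  append 8 at index 2 → [23, 7, 8] (no swap needed)
Insert 15:
  append 15 at index 3 → [23, 7, 8, 15]
  15 > parent 7 at index 1, swap → [23, 15, 8, 7]
Insert 2:
  append 2 at index 4 → [23, 15, 8, 7, 2] (no swap needed)
Insert 6:
  append 6 at index 5 → [23, 15, 8, 7, 2, 6] (no swap needed)
Insert 29:
  append 29 at index 6 → [23, 15, 8, 7, 2, 6, 29]
  29 > parent 8 at index 2, swap → [23, 15, 29, 7, 2, 6, 8]
  29 > parent 23 at index 0, swap → [29, 15, 23, 7, 2, 6, 8]
Insert 24:
  append 24 at index 7 → [29, 15, 23, 7, 2, 6, 8, 24]
  24 > parent 7 at index 3, swap → [29, 15, 23, 24, 2, 6, 8, 7]
  24 > parent 15 at index 1, swap → [29, 24, 23, 15, 2, 6, 8, 7]

[29, 24, 23, 15, 2, 6, 8, 7]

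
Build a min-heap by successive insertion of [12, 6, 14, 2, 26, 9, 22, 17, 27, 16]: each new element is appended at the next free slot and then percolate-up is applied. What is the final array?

[2, 6, 9, 12, 16, 14, 22, 17, 27, 26]

Insert 12:
  append 12 at index 0 → [12] (no swap needed)
Insert 6:
  append 6 at index 1 → [12, 6]
  6 < parent 12 at index 0, swap → [6, 12]
Insert 14:
  append 14 at index 2 → [6, 12, 14] (no swap needed)
Insert 2:
  append 2 at index 3 → [6, 12, 14, 2]
  2 < parent 12 at index 1, swap → [6, 2, 14, 12]
  2 < parent 6 at index 0, swap → [2, 6, 14, 12]
Insert 26:
  append 26 at index 4 → [2, 6, 14, 12, 26] (no swap needed)
Insert 9:
  append 9 at index 5 → [2, 6, 14, 12, 26, 9]
  9 < parent 14 at index 2, swap → [2, 6, 9, 12, 26, 14]
Insert 22:
  append 22 at index 6 → [2, 6, 9, 12, 26, 14, 22] (no swap needed)
Insert 17:
  append 17 at index 7 → [2, 6, 9, 12, 26, 14, 22, 17] (no swap needed)
Insert 27:
  append 27 at index 8 → [2, 6, 9, 12, 26, 14, 22, 17, 27] (no swap needed)
Insert 16:
  append 16 at index 9 → [2, 6, 9, 12, 26, 14, 22, 17, 27, 16]
  16 < parent 26 at index 4, swap → [2, 6, 9, 12, 16, 14, 22, 17, 27, 26]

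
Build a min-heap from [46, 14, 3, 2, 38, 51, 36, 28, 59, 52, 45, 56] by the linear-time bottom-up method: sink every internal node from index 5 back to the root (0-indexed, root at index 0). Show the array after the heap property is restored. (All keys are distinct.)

[2, 14, 3, 28, 38, 51, 36, 46, 59, 52, 45, 56]

sift down from index 5: already satisfies heap property
sift down from index 4: already satisfies heap property
sift down from index 3: already satisfies heap property
sift down from index 2: already satisfies heap property
sift down from index 1:
  14 vs smaller child 2 at index 3, swap → [46, 2, 3, 14, 38, 51, 36, 28, 59, 52, 45, 56]
sift down from index 0:
  46 vs smaller child 2 at index 1, swap → [2, 46, 3, 14, 38, 51, 36, 28, 59, 52, 45, 56]
  46 vs smaller child 14 at index 3, swap → [2, 14, 3, 46, 38, 51, 36, 28, 59, 52, 45, 56]
  46 vs smaller child 28 at index 7, swap → [2, 14, 3, 28, 38, 51, 36, 46, 59, 52, 45, 56]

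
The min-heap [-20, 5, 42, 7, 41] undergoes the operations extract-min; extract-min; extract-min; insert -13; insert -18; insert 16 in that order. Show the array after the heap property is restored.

extract-min → returns -20:
  remove root -20; move last element 41 to root → [41, 5, 42, 7]
  41 vs smaller child 5 at index 1, swap → [5, 41, 42, 7]
  41 vs only child 7 at index 3, swap → [5, 7, 42, 41]
extract-min → returns 5:
  remove root 5; move last element 41 to root → [41, 7, 42]
  41 vs smaller child 7 at index 1, swap → [7, 41, 42]
extract-min → returns 7:
  remove root 7; move last element 42 to root → [42, 41]
  42 vs only child 41 at index 1, swap → [41, 42]
insert -13:
  append -13 at index 2 → [41, 42, -13]
  -13 < parent 41 at index 0, swap → [-13, 42, 41]
insert -18:
  append -18 at index 3 → [-13, 42, 41, -18]
  -18 < parent 42 at index 1, swap → [-13, -18, 41, 42]
  -18 < parent -13 at index 0, swap → [-18, -13, 41, 42]
insert 16:
  append 16 at index 4 → [-18, -13, 41, 42, 16] (no swap needed)

[-18, -13, 41, 42, 16]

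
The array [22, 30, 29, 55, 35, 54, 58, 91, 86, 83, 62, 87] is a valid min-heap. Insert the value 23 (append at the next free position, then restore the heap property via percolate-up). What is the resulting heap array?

[22, 30, 23, 55, 35, 29, 58, 91, 86, 83, 62, 87, 54]

append 23 at index 12 → [22, 30, 29, 55, 35, 54, 58, 91, 86, 83, 62, 87, 23]
23 < parent 54 at index 5, swap → [22, 30, 29, 55, 35, 23, 58, 91, 86, 83, 62, 87, 54]
23 < parent 29 at index 2, swap → [22, 30, 23, 55, 35, 29, 58, 91, 86, 83, 62, 87, 54]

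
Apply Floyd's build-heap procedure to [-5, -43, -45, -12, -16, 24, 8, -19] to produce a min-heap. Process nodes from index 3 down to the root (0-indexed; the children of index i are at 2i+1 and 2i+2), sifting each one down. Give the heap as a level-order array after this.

[-45, -43, -5, -19, -16, 24, 8, -12]

sift down from index 3:
  -12 vs only child -19 at index 7, swap → [-5, -43, -45, -19, -16, 24, 8, -12]
sift down from index 2: already satisfies heap property
sift down from index 1: already satisfies heap property
sift down from index 0:
  -5 vs smaller child -45 at index 2, swap → [-45, -43, -5, -19, -16, 24, 8, -12]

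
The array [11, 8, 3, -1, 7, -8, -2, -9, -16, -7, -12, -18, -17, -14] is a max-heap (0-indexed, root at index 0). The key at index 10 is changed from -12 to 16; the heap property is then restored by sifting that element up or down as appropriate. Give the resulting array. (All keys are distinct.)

[16, 11, 3, -1, 8, -8, -2, -9, -16, -7, 7, -18, -17, -14]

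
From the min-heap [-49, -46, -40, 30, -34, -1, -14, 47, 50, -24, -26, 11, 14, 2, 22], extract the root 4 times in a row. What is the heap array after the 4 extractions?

extract-min #1 returns -49:
  remove root -49; move last element 22 to root → [22, -46, -40, 30, -34, -1, -14, 47, 50, -24, -26, 11, 14, 2]
  22 vs smaller child -46 at index 1, swap → [-46, 22, -40, 30, -34, -1, -14, 47, 50, -24, -26, 11, 14, 2]
  22 vs smaller child -34 at index 4, swap → [-46, -34, -40, 30, 22, -1, -14, 47, 50, -24, -26, 11, 14, 2]
  22 vs smaller child -26 at index 10, swap → [-46, -34, -40, 30, -26, -1, -14, 47, 50, -24, 22, 11, 14, 2]
extract-min #2 returns -46:
  remove root -46; move last element 2 to root → [2, -34, -40, 30, -26, -1, -14, 47, 50, -24, 22, 11, 14]
  2 vs smaller child -40 at index 2, swap → [-40, -34, 2, 30, -26, -1, -14, 47, 50, -24, 22, 11, 14]
  2 vs smaller child -14 at index 6, swap → [-40, -34, -14, 30, -26, -1, 2, 47, 50, -24, 22, 11, 14]
extract-min #3 returns -40:
  remove root -40; move last element 14 to root → [14, -34, -14, 30, -26, -1, 2, 47, 50, -24, 22, 11]
  14 vs smaller child -34 at index 1, swap → [-34, 14, -14, 30, -26, -1, 2, 47, 50, -24, 22, 11]
  14 vs smaller child -26 at index 4, swap → [-34, -26, -14, 30, 14, -1, 2, 47, 50, -24, 22, 11]
  14 vs smaller child -24 at index 9, swap → [-34, -26, -14, 30, -24, -1, 2, 47, 50, 14, 22, 11]
extract-min #4 returns -34:
  remove root -34; move last element 11 to root → [11, -26, -14, 30, -24, -1, 2, 47, 50, 14, 22]
  11 vs smaller child -26 at index 1, swap → [-26, 11, -14, 30, -24, -1, 2, 47, 50, 14, 22]
  11 vs smaller child -24 at index 4, swap → [-26, -24, -14, 30, 11, -1, 2, 47, 50, 14, 22]

[-26, -24, -14, 30, 11, -1, 2, 47, 50, 14, 22]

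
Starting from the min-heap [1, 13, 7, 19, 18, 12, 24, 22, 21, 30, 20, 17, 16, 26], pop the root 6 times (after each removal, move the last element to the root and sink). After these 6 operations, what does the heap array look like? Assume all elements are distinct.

[18, 19, 24, 21, 20, 26, 30, 22]

extract-min #1 returns 1:
  remove root 1; move last element 26 to root → [26, 13, 7, 19, 18, 12, 24, 22, 21, 30, 20, 17, 16]
  26 vs smaller child 7 at index 2, swap → [7, 13, 26, 19, 18, 12, 24, 22, 21, 30, 20, 17, 16]
  26 vs smaller child 12 at index 5, swap → [7, 13, 12, 19, 18, 26, 24, 22, 21, 30, 20, 17, 16]
  26 vs smaller child 16 at index 12, swap → [7, 13, 12, 19, 18, 16, 24, 22, 21, 30, 20, 17, 26]
extract-min #2 returns 7:
  remove root 7; move last element 26 to root → [26, 13, 12, 19, 18, 16, 24, 22, 21, 30, 20, 17]
  26 vs smaller child 12 at index 2, swap → [12, 13, 26, 19, 18, 16, 24, 22, 21, 30, 20, 17]
  26 vs smaller child 16 at index 5, swap → [12, 13, 16, 19, 18, 26, 24, 22, 21, 30, 20, 17]
  26 vs only child 17 at index 11, swap → [12, 13, 16, 19, 18, 17, 24, 22, 21, 30, 20, 26]
extract-min #3 returns 12:
  remove root 12; move last element 26 to root → [26, 13, 16, 19, 18, 17, 24, 22, 21, 30, 20]
  26 vs smaller child 13 at index 1, swap → [13, 26, 16, 19, 18, 17, 24, 22, 21, 30, 20]
  26 vs smaller child 18 at index 4, swap → [13, 18, 16, 19, 26, 17, 24, 22, 21, 30, 20]
  26 vs smaller child 20 at index 10, swap → [13, 18, 16, 19, 20, 17, 24, 22, 21, 30, 26]
extract-min #4 returns 13:
  remove root 13; move last element 26 to root → [26, 18, 16, 19, 20, 17, 24, 22, 21, 30]
  26 vs smaller child 16 at index 2, swap → [16, 18, 26, 19, 20, 17, 24, 22, 21, 30]
  26 vs smaller child 17 at index 5, swap → [16, 18, 17, 19, 20, 26, 24, 22, 21, 30]
extract-min #5 returns 16:
  remove root 16; move last element 30 to root → [30, 18, 17, 19, 20, 26, 24, 22, 21]
  30 vs smaller child 17 at index 2, swap → [17, 18, 30, 19, 20, 26, 24, 22, 21]
  30 vs smaller child 24 at index 6, swap → [17, 18, 24, 19, 20, 26, 30, 22, 21]
extract-min #6 returns 17:
  remove root 17; move last element 21 to root → [21, 18, 24, 19, 20, 26, 30, 22]
  21 vs smaller child 18 at index 1, swap → [18, 21, 24, 19, 20, 26, 30, 22]
  21 vs smaller child 19 at index 3, swap → [18, 19, 24, 21, 20, 26, 30, 22]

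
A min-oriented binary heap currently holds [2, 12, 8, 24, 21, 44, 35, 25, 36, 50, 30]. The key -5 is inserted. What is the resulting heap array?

append -5 at index 11 → [2, 12, 8, 24, 21, 44, 35, 25, 36, 50, 30, -5]
-5 < parent 44 at index 5, swap → [2, 12, 8, 24, 21, -5, 35, 25, 36, 50, 30, 44]
-5 < parent 8 at index 2, swap → [2, 12, -5, 24, 21, 8, 35, 25, 36, 50, 30, 44]
-5 < parent 2 at index 0, swap → [-5, 12, 2, 24, 21, 8, 35, 25, 36, 50, 30, 44]

[-5, 12, 2, 24, 21, 8, 35, 25, 36, 50, 30, 44]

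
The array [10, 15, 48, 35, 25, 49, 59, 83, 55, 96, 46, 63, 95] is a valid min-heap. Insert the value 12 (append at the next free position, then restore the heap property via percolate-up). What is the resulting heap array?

append 12 at index 13 → [10, 15, 48, 35, 25, 49, 59, 83, 55, 96, 46, 63, 95, 12]
12 < parent 59 at index 6, swap → [10, 15, 48, 35, 25, 49, 12, 83, 55, 96, 46, 63, 95, 59]
12 < parent 48 at index 2, swap → [10, 15, 12, 35, 25, 49, 48, 83, 55, 96, 46, 63, 95, 59]

[10, 15, 12, 35, 25, 49, 48, 83, 55, 96, 46, 63, 95, 59]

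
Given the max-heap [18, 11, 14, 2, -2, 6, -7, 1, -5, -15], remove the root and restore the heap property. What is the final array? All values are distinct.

remove root 18; move last element -15 to root → [-15, 11, 14, 2, -2, 6, -7, 1, -5]
-15 vs larger child 14 at index 2, swap → [14, 11, -15, 2, -2, 6, -7, 1, -5]
-15 vs larger child 6 at index 5, swap → [14, 11, 6, 2, -2, -15, -7, 1, -5]

[14, 11, 6, 2, -2, -15, -7, 1, -5]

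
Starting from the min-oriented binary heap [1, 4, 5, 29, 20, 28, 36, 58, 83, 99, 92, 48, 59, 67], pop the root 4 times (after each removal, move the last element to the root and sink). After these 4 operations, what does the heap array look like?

extract-min #1 returns 1:
  remove root 1; move last element 67 to root → [67, 4, 5, 29, 20, 28, 36, 58, 83, 99, 92, 48, 59]
  67 vs smaller child 4 at index 1, swap → [4, 67, 5, 29, 20, 28, 36, 58, 83, 99, 92, 48, 59]
  67 vs smaller child 20 at index 4, swap → [4, 20, 5, 29, 67, 28, 36, 58, 83, 99, 92, 48, 59]
extract-min #2 returns 4:
  remove root 4; move last element 59 to root → [59, 20, 5, 29, 67, 28, 36, 58, 83, 99, 92, 48]
  59 vs smaller child 5 at index 2, swap → [5, 20, 59, 29, 67, 28, 36, 58, 83, 99, 92, 48]
  59 vs smaller child 28 at index 5, swap → [5, 20, 28, 29, 67, 59, 36, 58, 83, 99, 92, 48]
  59 vs only child 48 at index 11, swap → [5, 20, 28, 29, 67, 48, 36, 58, 83, 99, 92, 59]
extract-min #3 returns 5:
  remove root 5; move last element 59 to root → [59, 20, 28, 29, 67, 48, 36, 58, 83, 99, 92]
  59 vs smaller child 20 at index 1, swap → [20, 59, 28, 29, 67, 48, 36, 58, 83, 99, 92]
  59 vs smaller child 29 at index 3, swap → [20, 29, 28, 59, 67, 48, 36, 58, 83, 99, 92]
  59 vs smaller child 58 at index 7, swap → [20, 29, 28, 58, 67, 48, 36, 59, 83, 99, 92]
extract-min #4 returns 20:
  remove root 20; move last element 92 to root → [92, 29, 28, 58, 67, 48, 36, 59, 83, 99]
  92 vs smaller child 28 at index 2, swap → [28, 29, 92, 58, 67, 48, 36, 59, 83, 99]
  92 vs smaller child 36 at index 6, swap → [28, 29, 36, 58, 67, 48, 92, 59, 83, 99]

[28, 29, 36, 58, 67, 48, 92, 59, 83, 99]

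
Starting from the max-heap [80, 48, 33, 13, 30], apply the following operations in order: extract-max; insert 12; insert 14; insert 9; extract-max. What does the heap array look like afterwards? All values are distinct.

extract-max → returns 80:
  remove root 80; move last element 30 to root → [30, 48, 33, 13]
  30 vs larger child 48 at index 1, swap → [48, 30, 33, 13]
insert 12:
  append 12 at index 4 → [48, 30, 33, 13, 12] (no swap needed)
insert 14:
  append 14 at index 5 → [48, 30, 33, 13, 12, 14] (no swap needed)
insert 9:
  append 9 at index 6 → [48, 30, 33, 13, 12, 14, 9] (no swap needed)
extract-max → returns 48:
  remove root 48; move last element 9 to root → [9, 30, 33, 13, 12, 14]
  9 vs larger child 33 at index 2, swap → [33, 30, 9, 13, 12, 14]
  9 vs only child 14 at index 5, swap → [33, 30, 14, 13, 12, 9]

[33, 30, 14, 13, 12, 9]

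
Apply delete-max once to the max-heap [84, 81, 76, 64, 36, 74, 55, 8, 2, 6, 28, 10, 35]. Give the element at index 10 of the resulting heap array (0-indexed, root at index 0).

28

remove root 84; move last element 35 to root → [35, 81, 76, 64, 36, 74, 55, 8, 2, 6, 28, 10]
35 vs larger child 81 at index 1, swap → [81, 35, 76, 64, 36, 74, 55, 8, 2, 6, 28, 10]
35 vs larger child 64 at index 3, swap → [81, 64, 76, 35, 36, 74, 55, 8, 2, 6, 28, 10]
resulting array: [81, 64, 76, 35, 36, 74, 55, 8, 2, 6, 28, 10]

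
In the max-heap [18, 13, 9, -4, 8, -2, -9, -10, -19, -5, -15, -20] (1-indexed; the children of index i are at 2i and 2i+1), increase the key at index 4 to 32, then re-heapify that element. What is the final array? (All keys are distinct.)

[32, 18, 9, 13, 8, -2, -9, -10, -19, -5, -15, -20]

set index 4 from -4 to 32 → [18, 13, 9, 32, 8, -2, -9, -10, -19, -5, -15, -20]
32 > parent 13 at index 2, swap → [18, 32, 9, 13, 8, -2, -9, -10, -19, -5, -15, -20]
32 > parent 18 at index 1, swap → [32, 18, 9, 13, 8, -2, -9, -10, -19, -5, -15, -20]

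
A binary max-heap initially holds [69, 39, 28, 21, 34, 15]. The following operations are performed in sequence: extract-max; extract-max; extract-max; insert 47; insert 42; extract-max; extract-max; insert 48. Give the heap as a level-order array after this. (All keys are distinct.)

[48, 28, 15, 21]

extract-max → returns 69:
  remove root 69; move last element 15 to root → [15, 39, 28, 21, 34]
  15 vs larger child 39 at index 1, swap → [39, 15, 28, 21, 34]
  15 vs larger child 34 at index 4, swap → [39, 34, 28, 21, 15]
extract-max → returns 39:
  remove root 39; move last element 15 to root → [15, 34, 28, 21]
  15 vs larger child 34 at index 1, swap → [34, 15, 28, 21]
  15 vs only child 21 at index 3, swap → [34, 21, 28, 15]
extract-max → returns 34:
  remove root 34; move last element 15 to root → [15, 21, 28]
  15 vs larger child 28 at index 2, swap → [28, 21, 15]
insert 47:
  append 47 at index 3 → [28, 21, 15, 47]
  47 > parent 21 at index 1, swap → [28, 47, 15, 21]
  47 > parent 28 at index 0, swap → [47, 28, 15, 21]
insert 42:
  append 42 at index 4 → [47, 28, 15, 21, 42]
  42 > parent 28 at index 1, swap → [47, 42, 15, 21, 28]
extract-max → returns 47:
  remove root 47; move last element 28 to root → [28, 42, 15, 21]
  28 vs larger child 42 at index 1, swap → [42, 28, 15, 21]
extract-max → returns 42:
  remove root 42; move last element 21 to root → [21, 28, 15]
  21 vs larger child 28 at index 1, swap → [28, 21, 15]
insert 48:
  append 48 at index 3 → [28, 21, 15, 48]
  48 > parent 21 at index 1, swap → [28, 48, 15, 21]
  48 > parent 28 at index 0, swap → [48, 28, 15, 21]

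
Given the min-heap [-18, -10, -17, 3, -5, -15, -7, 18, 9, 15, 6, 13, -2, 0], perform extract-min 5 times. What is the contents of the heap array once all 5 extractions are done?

[-5, 3, -2, 9, 6, 13, 0, 18, 15]

extract-min #1 returns -18:
  remove root -18; move last element 0 to root → [0, -10, -17, 3, -5, -15, -7, 18, 9, 15, 6, 13, -2]
  0 vs smaller child -17 at index 2, swap → [-17, -10, 0, 3, -5, -15, -7, 18, 9, 15, 6, 13, -2]
  0 vs smaller child -15 at index 5, swap → [-17, -10, -15, 3, -5, 0, -7, 18, 9, 15, 6, 13, -2]
  0 vs smaller child -2 at index 12, swap → [-17, -10, -15, 3, -5, -2, -7, 18, 9, 15, 6, 13, 0]
extract-min #2 returns -17:
  remove root -17; move last element 0 to root → [0, -10, -15, 3, -5, -2, -7, 18, 9, 15, 6, 13]
  0 vs smaller child -15 at index 2, swap → [-15, -10, 0, 3, -5, -2, -7, 18, 9, 15, 6, 13]
  0 vs smaller child -7 at index 6, swap → [-15, -10, -7, 3, -5, -2, 0, 18, 9, 15, 6, 13]
extract-min #3 returns -15:
  remove root -15; move last element 13 to root → [13, -10, -7, 3, -5, -2, 0, 18, 9, 15, 6]
  13 vs smaller child -10 at index 1, swap → [-10, 13, -7, 3, -5, -2, 0, 18, 9, 15, 6]
  13 vs smaller child -5 at index 4, swap → [-10, -5, -7, 3, 13, -2, 0, 18, 9, 15, 6]
  13 vs smaller child 6 at index 10, swap → [-10, -5, -7, 3, 6, -2, 0, 18, 9, 15, 13]
extract-min #4 returns -10:
  remove root -10; move last element 13 to root → [13, -5, -7, 3, 6, -2, 0, 18, 9, 15]
  13 vs smaller child -7 at index 2, swap → [-7, -5, 13, 3, 6, -2, 0, 18, 9, 15]
  13 vs smaller child -2 at index 5, swap → [-7, -5, -2, 3, 6, 13, 0, 18, 9, 15]
extract-min #5 returns -7:
  remove root -7; move last element 15 to root → [15, -5, -2, 3, 6, 13, 0, 18, 9]
  15 vs smaller child -5 at index 1, swap → [-5, 15, -2, 3, 6, 13, 0, 18, 9]
  15 vs smaller child 3 at index 3, swap → [-5, 3, -2, 15, 6, 13, 0, 18, 9]
  15 vs smaller child 9 at index 8, swap → [-5, 3, -2, 9, 6, 13, 0, 18, 15]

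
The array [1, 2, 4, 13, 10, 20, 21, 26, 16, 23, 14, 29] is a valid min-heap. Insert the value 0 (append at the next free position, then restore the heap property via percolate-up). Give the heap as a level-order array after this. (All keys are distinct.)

[0, 2, 1, 13, 10, 4, 21, 26, 16, 23, 14, 29, 20]

append 0 at index 12 → [1, 2, 4, 13, 10, 20, 21, 26, 16, 23, 14, 29, 0]
0 < parent 20 at index 5, swap → [1, 2, 4, 13, 10, 0, 21, 26, 16, 23, 14, 29, 20]
0 < parent 4 at index 2, swap → [1, 2, 0, 13, 10, 4, 21, 26, 16, 23, 14, 29, 20]
0 < parent 1 at index 0, swap → [0, 2, 1, 13, 10, 4, 21, 26, 16, 23, 14, 29, 20]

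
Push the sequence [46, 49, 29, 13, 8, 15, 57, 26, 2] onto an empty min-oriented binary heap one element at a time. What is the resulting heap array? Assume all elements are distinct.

Insert 46:
  append 46 at index 0 → [46] (no swap needed)
Insert 49:
  append 49 at index 1 → [46, 49] (no swap needed)
Insert 29:
  append 29 at index 2 → [46, 49, 29]
  29 < parent 46 at index 0, swap → [29, 49, 46]
Insert 13:
  append 13 at index 3 → [29, 49, 46, 13]
  13 < parent 49 at index 1, swap → [29, 13, 46, 49]
  13 < parent 29 at index 0, swap → [13, 29, 46, 49]
Insert 8:
  append 8 at index 4 → [13, 29, 46, 49, 8]
  8 < parent 29 at index 1, swap → [13, 8, 46, 49, 29]
  8 < parent 13 at index 0, swap → [8, 13, 46, 49, 29]
Insert 15:
  append 15 at index 5 → [8, 13, 46, 49, 29, 15]
  15 < parent 46 at index 2, swap → [8, 13, 15, 49, 29, 46]
Insert 57:
  append 57 at index 6 → [8, 13, 15, 49, 29, 46, 57] (no swap needed)
Insert 26:
  append 26 at index 7 → [8, 13, 15, 49, 29, 46, 57, 26]
  26 < parent 49 at index 3, swap → [8, 13, 15, 26, 29, 46, 57, 49]
Insert 2:
  append 2 at index 8 → [8, 13, 15, 26, 29, 46, 57, 49, 2]
  2 < parent 26 at index 3, swap → [8, 13, 15, 2, 29, 46, 57, 49, 26]
  2 < parent 13 at index 1, swap → [8, 2, 15, 13, 29, 46, 57, 49, 26]
  2 < parent 8 at index 0, swap → [2, 8, 15, 13, 29, 46, 57, 49, 26]

[2, 8, 15, 13, 29, 46, 57, 49, 26]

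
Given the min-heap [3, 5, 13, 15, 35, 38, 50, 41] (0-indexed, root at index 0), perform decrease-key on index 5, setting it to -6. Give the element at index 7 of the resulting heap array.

41

set index 5 from 38 to -6 → [3, 5, 13, 15, 35, -6, 50, 41]
-6 < parent 13 at index 2, swap → [3, 5, -6, 15, 35, 13, 50, 41]
-6 < parent 3 at index 0, swap → [-6, 5, 3, 15, 35, 13, 50, 41]
resulting array: [-6, 5, 3, 15, 35, 13, 50, 41]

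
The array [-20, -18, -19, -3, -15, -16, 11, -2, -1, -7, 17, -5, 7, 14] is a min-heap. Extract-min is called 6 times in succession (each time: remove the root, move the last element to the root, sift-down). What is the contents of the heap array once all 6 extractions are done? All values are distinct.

extract-min #1 returns -20:
  remove root -20; move last element 14 to root → [14, -18, -19, -3, -15, -16, 11, -2, -1, -7, 17, -5, 7]
  14 vs smaller child -19 at index 2, swap → [-19, -18, 14, -3, -15, -16, 11, -2, -1, -7, 17, -5, 7]
  14 vs smaller child -16 at index 5, swap → [-19, -18, -16, -3, -15, 14, 11, -2, -1, -7, 17, -5, 7]
  14 vs smaller child -5 at index 11, swap → [-19, -18, -16, -3, -15, -5, 11, -2, -1, -7, 17, 14, 7]
extract-min #2 returns -19:
  remove root -19; move last element 7 to root → [7, -18, -16, -3, -15, -5, 11, -2, -1, -7, 17, 14]
  7 vs smaller child -18 at index 1, swap → [-18, 7, -16, -3, -15, -5, 11, -2, -1, -7, 17, 14]
  7 vs smaller child -15 at index 4, swap → [-18, -15, -16, -3, 7, -5, 11, -2, -1, -7, 17, 14]
  7 vs smaller child -7 at index 9, swap → [-18, -15, -16, -3, -7, -5, 11, -2, -1, 7, 17, 14]
extract-min #3 returns -18:
  remove root -18; move last element 14 to root → [14, -15, -16, -3, -7, -5, 11, -2, -1, 7, 17]
  14 vs smaller child -16 at index 2, swap → [-16, -15, 14, -3, -7, -5, 11, -2, -1, 7, 17]
  14 vs smaller child -5 at index 5, swap → [-16, -15, -5, -3, -7, 14, 11, -2, -1, 7, 17]
extract-min #4 returns -16:
  remove root -16; move last element 17 to root → [17, -15, -5, -3, -7, 14, 11, -2, -1, 7]
  17 vs smaller child -15 at index 1, swap → [-15, 17, -5, -3, -7, 14, 11, -2, -1, 7]
  17 vs smaller child -7 at index 4, swap → [-15, -7, -5, -3, 17, 14, 11, -2, -1, 7]
  17 vs only child 7 at index 9, swap → [-15, -7, -5, -3, 7, 14, 11, -2, -1, 17]
extract-min #5 returns -15:
  remove root -15; move last element 17 to root → [17, -7, -5, -3, 7, 14, 11, -2, -1]
  17 vs smaller child -7 at index 1, swap → [-7, 17, -5, -3, 7, 14, 11, -2, -1]
  17 vs smaller child -3 at index 3, swap → [-7, -3, -5, 17, 7, 14, 11, -2, -1]
  17 vs smaller child -2 at index 7, swap → [-7, -3, -5, -2, 7, 14, 11, 17, -1]
extract-min #6 returns -7:
  remove root -7; move last element -1 to root → [-1, -3, -5, -2, 7, 14, 11, 17]
  -1 vs smaller child -5 at index 2, swap → [-5, -3, -1, -2, 7, 14, 11, 17]

[-5, -3, -1, -2, 7, 14, 11, 17]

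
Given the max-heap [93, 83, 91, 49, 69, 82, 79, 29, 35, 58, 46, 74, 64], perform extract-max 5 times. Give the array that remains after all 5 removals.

[74, 69, 58, 49, 64, 35, 46, 29]

extract-max #1 returns 93:
  remove root 93; move last element 64 to root → [64, 83, 91, 49, 69, 82, 79, 29, 35, 58, 46, 74]
  64 vs larger child 91 at index 2, swap → [91, 83, 64, 49, 69, 82, 79, 29, 35, 58, 46, 74]
  64 vs larger child 82 at index 5, swap → [91, 83, 82, 49, 69, 64, 79, 29, 35, 58, 46, 74]
  64 vs only child 74 at index 11, swap → [91, 83, 82, 49, 69, 74, 79, 29, 35, 58, 46, 64]
extract-max #2 returns 91:
  remove root 91; move last element 64 to root → [64, 83, 82, 49, 69, 74, 79, 29, 35, 58, 46]
  64 vs larger child 83 at index 1, swap → [83, 64, 82, 49, 69, 74, 79, 29, 35, 58, 46]
  64 vs larger child 69 at index 4, swap → [83, 69, 82, 49, 64, 74, 79, 29, 35, 58, 46]
extract-max #3 returns 83:
  remove root 83; move last element 46 to root → [46, 69, 82, 49, 64, 74, 79, 29, 35, 58]
  46 vs larger child 82 at index 2, swap → [82, 69, 46, 49, 64, 74, 79, 29, 35, 58]
  46 vs larger child 79 at index 6, swap → [82, 69, 79, 49, 64, 74, 46, 29, 35, 58]
extract-max #4 returns 82:
  remove root 82; move last element 58 to root → [58, 69, 79, 49, 64, 74, 46, 29, 35]
  58 vs larger child 79 at index 2, swap → [79, 69, 58, 49, 64, 74, 46, 29, 35]
  58 vs larger child 74 at index 5, swap → [79, 69, 74, 49, 64, 58, 46, 29, 35]
extract-max #5 returns 79:
  remove root 79; move last element 35 to root → [35, 69, 74, 49, 64, 58, 46, 29]
  35 vs larger child 74 at index 2, swap → [74, 69, 35, 49, 64, 58, 46, 29]
  35 vs larger child 58 at index 5, swap → [74, 69, 58, 49, 64, 35, 46, 29]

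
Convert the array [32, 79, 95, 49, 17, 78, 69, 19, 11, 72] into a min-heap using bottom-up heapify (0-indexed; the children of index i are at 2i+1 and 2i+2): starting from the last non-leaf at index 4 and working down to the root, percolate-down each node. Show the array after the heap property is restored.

[11, 17, 69, 19, 32, 78, 95, 79, 49, 72]

sift down from index 4: already satisfies heap property
sift down from index 3:
  49 vs smaller child 11 at index 8, swap → [32, 79, 95, 11, 17, 78, 69, 19, 49, 72]
sift down from index 2:
  95 vs smaller child 69 at index 6, swap → [32, 79, 69, 11, 17, 78, 95, 19, 49, 72]
sift down from index 1:
  79 vs smaller child 11 at index 3, swap → [32, 11, 69, 79, 17, 78, 95, 19, 49, 72]
  79 vs smaller child 19 at index 7, swap → [32, 11, 69, 19, 17, 78, 95, 79, 49, 72]
sift down from index 0:
  32 vs smaller child 11 at index 1, swap → [11, 32, 69, 19, 17, 78, 95, 79, 49, 72]
  32 vs smaller child 17 at index 4, swap → [11, 17, 69, 19, 32, 78, 95, 79, 49, 72]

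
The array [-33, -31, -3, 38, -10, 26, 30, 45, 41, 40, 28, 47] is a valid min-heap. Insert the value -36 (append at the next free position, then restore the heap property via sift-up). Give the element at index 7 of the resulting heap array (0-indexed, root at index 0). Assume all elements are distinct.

45

append -36 at index 12 → [-33, -31, -3, 38, -10, 26, 30, 45, 41, 40, 28, 47, -36]
-36 < parent 26 at index 5, swap → [-33, -31, -3, 38, -10, -36, 30, 45, 41, 40, 28, 47, 26]
-36 < parent -3 at index 2, swap → [-33, -31, -36, 38, -10, -3, 30, 45, 41, 40, 28, 47, 26]
-36 < parent -33 at index 0, swap → [-36, -31, -33, 38, -10, -3, 30, 45, 41, 40, 28, 47, 26]
resulting array: [-36, -31, -33, 38, -10, -3, 30, 45, 41, 40, 28, 47, 26]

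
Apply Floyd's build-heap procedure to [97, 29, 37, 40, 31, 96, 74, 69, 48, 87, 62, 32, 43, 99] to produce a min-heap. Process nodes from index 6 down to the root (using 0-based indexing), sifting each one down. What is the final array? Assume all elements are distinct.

[29, 31, 32, 40, 62, 37, 74, 69, 48, 87, 97, 96, 43, 99]

sift down from index 6: already satisfies heap property
sift down from index 5:
  96 vs smaller child 32 at index 11, swap → [97, 29, 37, 40, 31, 32, 74, 69, 48, 87, 62, 96, 43, 99]
sift down from index 4: already satisfies heap property
sift down from index 3: already satisfies heap property
sift down from index 2:
  37 vs smaller child 32 at index 5, swap → [97, 29, 32, 40, 31, 37, 74, 69, 48, 87, 62, 96, 43, 99]
sift down from index 1: already satisfies heap property
sift down from index 0:
  97 vs smaller child 29 at index 1, swap → [29, 97, 32, 40, 31, 37, 74, 69, 48, 87, 62, 96, 43, 99]
  97 vs smaller child 31 at index 4, swap → [29, 31, 32, 40, 97, 37, 74, 69, 48, 87, 62, 96, 43, 99]
  97 vs smaller child 62 at index 10, swap → [29, 31, 32, 40, 62, 37, 74, 69, 48, 87, 97, 96, 43, 99]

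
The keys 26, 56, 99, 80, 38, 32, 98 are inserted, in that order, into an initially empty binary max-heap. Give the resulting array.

Insert 26:
  append 26 at index 0 → [26] (no swap needed)
Insert 56:
  append 56 at index 1 → [26, 56]
  56 > parent 26 at index 0, swap → [56, 26]
Insert 99:
  append 99 at index 2 → [56, 26, 99]
  99 > parent 56 at index 0, swap → [99, 26, 56]
Insert 80:
  append 80 at index 3 → [99, 26, 56, 80]
  80 > parent 26 at index 1, swap → [99, 80, 56, 26]
Insert 38:
  append 38 at index 4 → [99, 80, 56, 26, 38] (no swap needed)
Insert 32:
  append 32 at index 5 → [99, 80, 56, 26, 38, 32] (no swap needed)
Insert 98:
  append 98 at index 6 → [99, 80, 56, 26, 38, 32, 98]
  98 > parent 56 at index 2, swap → [99, 80, 98, 26, 38, 32, 56]

[99, 80, 98, 26, 38, 32, 56]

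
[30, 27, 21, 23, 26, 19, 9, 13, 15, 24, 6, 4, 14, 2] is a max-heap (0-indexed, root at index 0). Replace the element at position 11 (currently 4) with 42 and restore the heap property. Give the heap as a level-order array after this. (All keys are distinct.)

set index 11 from 4 to 42 → [30, 27, 21, 23, 26, 19, 9, 13, 15, 24, 6, 42, 14, 2]
42 > parent 19 at index 5, swap → [30, 27, 21, 23, 26, 42, 9, 13, 15, 24, 6, 19, 14, 2]
42 > parent 21 at index 2, swap → [30, 27, 42, 23, 26, 21, 9, 13, 15, 24, 6, 19, 14, 2]
42 > parent 30 at index 0, swap → [42, 27, 30, 23, 26, 21, 9, 13, 15, 24, 6, 19, 14, 2]

[42, 27, 30, 23, 26, 21, 9, 13, 15, 24, 6, 19, 14, 2]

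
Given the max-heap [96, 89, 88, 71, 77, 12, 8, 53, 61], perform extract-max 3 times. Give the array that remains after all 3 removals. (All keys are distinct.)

[77, 71, 53, 8, 61, 12]

extract-max #1 returns 96:
  remove root 96; move last element 61 to root → [61, 89, 88, 71, 77, 12, 8, 53]
  61 vs larger child 89 at index 1, swap → [89, 61, 88, 71, 77, 12, 8, 53]
  61 vs larger child 77 at index 4, swap → [89, 77, 88, 71, 61, 12, 8, 53]
extract-max #2 returns 89:
  remove root 89; move last element 53 to root → [53, 77, 88, 71, 61, 12, 8]
  53 vs larger child 88 at index 2, swap → [88, 77, 53, 71, 61, 12, 8]
extract-max #3 returns 88:
  remove root 88; move last element 8 to root → [8, 77, 53, 71, 61, 12]
  8 vs larger child 77 at index 1, swap → [77, 8, 53, 71, 61, 12]
  8 vs larger child 71 at index 3, swap → [77, 71, 53, 8, 61, 12]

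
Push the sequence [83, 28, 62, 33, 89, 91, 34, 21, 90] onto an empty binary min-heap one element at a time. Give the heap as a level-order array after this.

Insert 83:
  append 83 at index 0 → [83] (no swap needed)
Insert 28:
  append 28 at index 1 → [83, 28]
  28 < parent 83 at index 0, swap → [28, 83]
Insert 62:
  append 62 at index 2 → [28, 83, 62] (no swap needed)
Insert 33:
  append 33 at index 3 → [28, 83, 62, 33]
  33 < parent 83 at index 1, swap → [28, 33, 62, 83]
Insert 89:
  append 89 at index 4 → [28, 33, 62, 83, 89] (no swap needed)
Insert 91:
  append 91 at index 5 → [28, 33, 62, 83, 89, 91] (no swap needed)
Insert 34:
  append 34 at index 6 → [28, 33, 62, 83, 89, 91, 34]
  34 < parent 62 at index 2, swap → [28, 33, 34, 83, 89, 91, 62]
Insert 21:
  append 21 at index 7 → [28, 33, 34, 83, 89, 91, 62, 21]
  21 < parent 83 at index 3, swap → [28, 33, 34, 21, 89, 91, 62, 83]
  21 < parent 33 at index 1, swap → [28, 21, 34, 33, 89, 91, 62, 83]
  21 < parent 28 at index 0, swap → [21, 28, 34, 33, 89, 91, 62, 83]
Insert 90:
  append 90 at index 8 → [21, 28, 34, 33, 89, 91, 62, 83, 90] (no swap needed)

[21, 28, 34, 33, 89, 91, 62, 83, 90]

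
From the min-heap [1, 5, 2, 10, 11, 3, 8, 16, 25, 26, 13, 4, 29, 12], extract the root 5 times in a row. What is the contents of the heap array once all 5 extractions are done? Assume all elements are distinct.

[8, 10, 12, 13, 11, 26, 29, 16, 25]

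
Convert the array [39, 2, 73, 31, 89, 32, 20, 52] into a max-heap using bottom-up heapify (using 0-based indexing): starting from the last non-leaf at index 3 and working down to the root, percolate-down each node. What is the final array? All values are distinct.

sift down from index 3:
  31 vs only child 52 at index 7, swap → [39, 2, 73, 52, 89, 32, 20, 31]
sift down from index 2: already satisfies heap property
sift down from index 1:
  2 vs larger child 89 at index 4, swap → [39, 89, 73, 52, 2, 32, 20, 31]
sift down from index 0:
  39 vs larger child 89 at index 1, swap → [89, 39, 73, 52, 2, 32, 20, 31]
  39 vs larger child 52 at index 3, swap → [89, 52, 73, 39, 2, 32, 20, 31]

[89, 52, 73, 39, 2, 32, 20, 31]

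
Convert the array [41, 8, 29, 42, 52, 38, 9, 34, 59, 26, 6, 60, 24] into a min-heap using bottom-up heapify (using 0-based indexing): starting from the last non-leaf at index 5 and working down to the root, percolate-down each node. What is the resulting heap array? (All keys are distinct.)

sift down from index 5:
  38 vs smaller child 24 at index 12, swap → [41, 8, 29, 42, 52, 24, 9, 34, 59, 26, 6, 60, 38]
sift down from index 4:
  52 vs smaller child 6 at index 10, swap → [41, 8, 29, 42, 6, 24, 9, 34, 59, 26, 52, 60, 38]
sift down from index 3:
  42 vs smaller child 34 at index 7, swap → [41, 8, 29, 34, 6, 24, 9, 42, 59, 26, 52, 60, 38]
sift down from index 2:
  29 vs smaller child 9 at index 6, swap → [41, 8, 9, 34, 6, 24, 29, 42, 59, 26, 52, 60, 38]
sift down from index 1:
  8 vs smaller child 6 at index 4, swap → [41, 6, 9, 34, 8, 24, 29, 42, 59, 26, 52, 60, 38]
sift down from index 0:
  41 vs smaller child 6 at index 1, swap → [6, 41, 9, 34, 8, 24, 29, 42, 59, 26, 52, 60, 38]
  41 vs smaller child 8 at index 4, swap → [6, 8, 9, 34, 41, 24, 29, 42, 59, 26, 52, 60, 38]
  41 vs smaller child 26 at index 9, swap → [6, 8, 9, 34, 26, 24, 29, 42, 59, 41, 52, 60, 38]

[6, 8, 9, 34, 26, 24, 29, 42, 59, 41, 52, 60, 38]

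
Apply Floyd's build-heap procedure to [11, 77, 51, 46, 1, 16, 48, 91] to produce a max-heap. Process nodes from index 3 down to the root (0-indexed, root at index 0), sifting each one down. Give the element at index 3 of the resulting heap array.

46

sift down from index 3:
  46 vs only child 91 at index 7, swap → [11, 77, 51, 91, 1, 16, 48, 46]
sift down from index 2: already satisfies heap property
sift down from index 1:
  77 vs larger child 91 at index 3, swap → [11, 91, 51, 77, 1, 16, 48, 46]
sift down from index 0:
  11 vs larger child 91 at index 1, swap → [91, 11, 51, 77, 1, 16, 48, 46]
  11 vs larger child 77 at index 3, swap → [91, 77, 51, 11, 1, 16, 48, 46]
  11 vs only child 46 at index 7, swap → [91, 77, 51, 46, 1, 16, 48, 11]
resulting array: [91, 77, 51, 46, 1, 16, 48, 11]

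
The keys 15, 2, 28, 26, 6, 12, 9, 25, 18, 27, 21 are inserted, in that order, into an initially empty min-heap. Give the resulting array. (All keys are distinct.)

Insert 15:
  append 15 at index 0 → [15] (no swap needed)
Insert 2:
  append 2 at index 1 → [15, 2]
  2 < parent 15 at index 0, swap → [2, 15]
Insert 28:
  append 28 at index 2 → [2, 15, 28] (no swap needed)
Insert 26:
  append 26 at index 3 → [2, 15, 28, 26] (no swap needed)
Insert 6:
  append 6 at index 4 → [2, 15, 28, 26, 6]
  6 < parent 15 at index 1, swap → [2, 6, 28, 26, 15]
Insert 12:
  append 12 at index 5 → [2, 6, 28, 26, 15, 12]
  12 < parent 28 at index 2, swap → [2, 6, 12, 26, 15, 28]
Insert 9:
  append 9 at index 6 → [2, 6, 12, 26, 15, 28, 9]
  9 < parent 12 at index 2, swap → [2, 6, 9, 26, 15, 28, 12]
Insert 25:
  append 25 at index 7 → [2, 6, 9, 26, 15, 28, 12, 25]
  25 < parent 26 at index 3, swap → [2, 6, 9, 25, 15, 28, 12, 26]
Insert 18:
  append 18 at index 8 → [2, 6, 9, 25, 15, 28, 12, 26, 18]
  18 < parent 25 at index 3, swap → [2, 6, 9, 18, 15, 28, 12, 26, 25]
Insert 27:
  append 27 at index 9 → [2, 6, 9, 18, 15, 28, 12, 26, 25, 27] (no swap needed)
Insert 21:
  append 21 at index 10 → [2, 6, 9, 18, 15, 28, 12, 26, 25, 27, 21] (no swap needed)

[2, 6, 9, 18, 15, 28, 12, 26, 25, 27, 21]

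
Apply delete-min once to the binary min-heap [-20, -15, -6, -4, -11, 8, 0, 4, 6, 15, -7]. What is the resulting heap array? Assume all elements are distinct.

remove root -20; move last element -7 to root → [-7, -15, -6, -4, -11, 8, 0, 4, 6, 15]
-7 vs smaller child -15 at index 1, swap → [-15, -7, -6, -4, -11, 8, 0, 4, 6, 15]
-7 vs smaller child -11 at index 4, swap → [-15, -11, -6, -4, -7, 8, 0, 4, 6, 15]

[-15, -11, -6, -4, -7, 8, 0, 4, 6, 15]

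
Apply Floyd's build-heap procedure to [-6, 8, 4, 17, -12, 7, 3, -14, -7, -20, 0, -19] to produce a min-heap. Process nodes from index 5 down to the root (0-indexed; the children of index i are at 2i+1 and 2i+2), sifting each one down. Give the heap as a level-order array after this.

[-20, -14, -19, -7, -12, 4, 3, 17, -6, 8, 0, 7]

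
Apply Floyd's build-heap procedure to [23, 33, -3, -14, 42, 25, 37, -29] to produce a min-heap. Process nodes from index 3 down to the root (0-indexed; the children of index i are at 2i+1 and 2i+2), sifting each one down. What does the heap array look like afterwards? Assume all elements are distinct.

[-29, -14, -3, 23, 42, 25, 37, 33]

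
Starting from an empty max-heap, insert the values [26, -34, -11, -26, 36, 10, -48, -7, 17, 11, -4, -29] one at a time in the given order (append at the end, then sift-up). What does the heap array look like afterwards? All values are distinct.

[36, 26, 10, 17, 11, -11, -48, -34, -7, -26, -4, -29]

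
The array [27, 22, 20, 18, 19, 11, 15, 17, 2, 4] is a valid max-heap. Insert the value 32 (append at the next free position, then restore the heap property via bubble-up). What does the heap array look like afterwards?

append 32 at index 10 → [27, 22, 20, 18, 19, 11, 15, 17, 2, 4, 32]
32 > parent 19 at index 4, swap → [27, 22, 20, 18, 32, 11, 15, 17, 2, 4, 19]
32 > parent 22 at index 1, swap → [27, 32, 20, 18, 22, 11, 15, 17, 2, 4, 19]
32 > parent 27 at index 0, swap → [32, 27, 20, 18, 22, 11, 15, 17, 2, 4, 19]

[32, 27, 20, 18, 22, 11, 15, 17, 2, 4, 19]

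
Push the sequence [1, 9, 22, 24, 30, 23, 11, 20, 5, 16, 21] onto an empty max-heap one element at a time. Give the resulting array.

[30, 24, 23, 20, 22, 9, 11, 1, 5, 16, 21]

Insert 1:
  append 1 at index 0 → [1] (no swap needed)
Insert 9:
  append 9 at index 1 → [1, 9]
  9 > parent 1 at index 0, swap → [9, 1]
Insert 22:
  append 22 at index 2 → [9, 1, 22]
  22 > parent 9 at index 0, swap → [22, 1, 9]
Insert 24:
  append 24 at index 3 → [22, 1, 9, 24]
  24 > parent 1 at index 1, swap → [22, 24, 9, 1]
  24 > parent 22 at index 0, swap → [24, 22, 9, 1]
Insert 30:
  append 30 at index 4 → [24, 22, 9, 1, 30]
  30 > parent 22 at index 1, swap → [24, 30, 9, 1, 22]
  30 > parent 24 at index 0, swap → [30, 24, 9, 1, 22]
Insert 23:
  append 23 at index 5 → [30, 24, 9, 1, 22, 23]
  23 > parent 9 at index 2, swap → [30, 24, 23, 1, 22, 9]
Insert 11:
  append 11 at index 6 → [30, 24, 23, 1, 22, 9, 11] (no swap needed)
Insert 20:
  append 20 at index 7 → [30, 24, 23, 1, 22, 9, 11, 20]
  20 > parent 1 at index 3, swap → [30, 24, 23, 20, 22, 9, 11, 1]
Insert 5:
  append 5 at index 8 → [30, 24, 23, 20, 22, 9, 11, 1, 5] (no swap needed)
Insert 16:
  append 16 at index 9 → [30, 24, 23, 20, 22, 9, 11, 1, 5, 16] (no swap needed)
Insert 21:
  append 21 at index 10 → [30, 24, 23, 20, 22, 9, 11, 1, 5, 16, 21] (no swap needed)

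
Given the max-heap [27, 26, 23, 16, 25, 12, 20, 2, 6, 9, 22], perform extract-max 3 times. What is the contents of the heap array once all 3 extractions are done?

extract-max #1 returns 27:
  remove root 27; move last element 22 to root → [22, 26, 23, 16, 25, 12, 20, 2, 6, 9]
  22 vs larger child 26 at index 1, swap → [26, 22, 23, 16, 25, 12, 20, 2, 6, 9]
  22 vs larger child 25 at index 4, swap → [26, 25, 23, 16, 22, 12, 20, 2, 6, 9]
extract-max #2 returns 26:
  remove root 26; move last element 9 to root → [9, 25, 23, 16, 22, 12, 20, 2, 6]
  9 vs larger child 25 at index 1, swap → [25, 9, 23, 16, 22, 12, 20, 2, 6]
  9 vs larger child 22 at index 4, swap → [25, 22, 23, 16, 9, 12, 20, 2, 6]
extract-max #3 returns 25:
  remove root 25; move last element 6 to root → [6, 22, 23, 16, 9, 12, 20, 2]
  6 vs larger child 23 at index 2, swap → [23, 22, 6, 16, 9, 12, 20, 2]
  6 vs larger child 20 at index 6, swap → [23, 22, 20, 16, 9, 12, 6, 2]

[23, 22, 20, 16, 9, 12, 6, 2]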